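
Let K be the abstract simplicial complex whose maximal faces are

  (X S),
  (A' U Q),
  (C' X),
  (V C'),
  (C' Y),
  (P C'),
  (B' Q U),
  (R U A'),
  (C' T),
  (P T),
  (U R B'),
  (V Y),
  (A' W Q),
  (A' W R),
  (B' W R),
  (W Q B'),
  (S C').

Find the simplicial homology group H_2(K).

H_2 ≅ Z.

Fix the vertex order P < Q < R < S < T < U < V < W < X < Y < A' < B' < C' and write every simplex with vertices in increasing order. Then dim K = 2 and the simplices of K are:

  0-simplices (13): [P], [Q], [R], [S], [T], [U], [V], [W], [X], [Y], [A'], [B'], [C']
  1-simplices (21): [P,T], [P,C'], [Q,U], [Q,W], [Q,A'], [Q,B'], [R,U], [R,W], [R,A'], [R,B'], [S,X], [S,C'], [T,C'], [U,A'], [U,B'], [V,Y], [V,C'], [W,A'], [W,B'], [X,C'], [Y,C']
  2-simplices (8): [Q,U,A'], [Q,U,B'], [Q,W,A'], [Q,W,B'], [R,U,A'], [R,U,B'], [R,W,A'], [R,W,B']

so the chain groups are C_0 ≅ Z^13, C_1 ≅ Z^21, C_2 ≅ Z^8.

∂_1: C_1 → C_0 sends each edge [p,q] (with p < q) to q − p.
The resulting 13×21 matrix has rank 11, and its Smith normal form has invariant factors (1,1,1,1,1,1,1,1,1,1,1).

Boundary ∂_2: C_2 → C_1 sends each 2-simplex [p,q,r] to [q,r] − [p,r] + [p,q]. For instance
  ∂[Q,W,B'] = [W,B'] − [Q,B'] + [Q,W],
  ∂[R,W,A'] = [W,A'] − [R,A'] + [R,W].
The 21×8 boundary matrix has rank 7 and Smith normal form diag(1,1,1,1,1,1,1).

Reading off H_k = ker ∂_k / im ∂_{k+1}:

  H_2: rank ker ∂_2 − rank ∂_3 = (8 − 7) − 0 = 1, and there is no ∂_3, so H_2 = Z.

(K is a triangulation of the disjoint union of a wedge of 3 circles and the 2-sphere S^2.)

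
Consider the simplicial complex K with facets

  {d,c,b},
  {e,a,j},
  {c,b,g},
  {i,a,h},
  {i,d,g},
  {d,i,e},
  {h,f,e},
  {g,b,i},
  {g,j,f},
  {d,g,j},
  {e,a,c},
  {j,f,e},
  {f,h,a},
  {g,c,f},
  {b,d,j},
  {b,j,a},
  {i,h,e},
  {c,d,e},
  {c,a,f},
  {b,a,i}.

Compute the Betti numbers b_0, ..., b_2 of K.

b_0 = 1, b_1 = 1, b_2 = 0.

Take the total order a < b < c < d < e < f < g < h < i < j on the vertex set. Then K (dimension 2) consists of the simplices:

  0-simplices (10): a, b, c, d, e, f, g, h, i, j
  1-simplices (30): ab, ac, ae, af, ah, ai, aj, bc, bd, bg, bi, bj, cd, ce, cf, cg, de, dg, di, dj, ef, eh, ei, ej, fg, fh, fj, gi, gj, hi
  2-simplices (20): abi, abj, ace, acf, aej, afh, ahi, bcd, bcg, bdj, bgi, cde, cfg, dei, dgi, dgj, efh, efj, ehi, fgj

Hence C_0 ≅ Z^10, C_1 ≅ Z^30, C_2 ≅ Z^20.

∂_1: C_1 → C_0 maps an edge to its endpoints' difference, ∂[p,q] = q − p. For instance
  ∂eh = h − e.
As a 10×30 matrix over Z this has rank 9, with invariant factors (1,1,1,1,1,1,1,1,1).

Boundary ∂_2: C_2 → C_1 acts by ∂[p,q,r] = [q,r] − [p,r] + [p,q]. For instance
  ∂ehi = hi − ei + eh,
  ∂dei = ei − di + de.
This gives a 30×20 integer matrix of rank 20; reducing to Smith normal form yields diagonal entries (1,1,1,1,1,1,1,1,1,1,1,1,1,1,1,1,1,1,1,2).

Reading off H_k = ker ∂_k / im ∂_{k+1}:

  H_0: rank C_0 − rank ∂_1 = 10 − 9 = 1, and the invariant factors of ∂_1 are all 1, so H_0 = Z.
  H_1: rank ker ∂_1 − rank ∂_2 = (30 − 9) − 20 = 1, and ∂_2 has invariant factor 2 > 1, so H_1 = Z ⊕ Z/2.
  H_2: rank ker ∂_2 − rank ∂_3 = (20 − 20) − 0 = 0, and there is no ∂_3, so H_2 = 0.

(K is a triangulation of the Klein bottle.)

Hence the Betti numbers are b_0 = 1, b_1 = 1, b_2 = 0.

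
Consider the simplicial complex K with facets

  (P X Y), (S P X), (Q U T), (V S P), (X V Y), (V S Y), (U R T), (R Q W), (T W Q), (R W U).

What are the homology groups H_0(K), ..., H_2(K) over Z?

H_0 = Z^2,  H_1 = Z^2,  H_2 = 0.

Fix the vertex order P < Q < R < S < T < U < V < W < X < Y and write every simplex with vertices in increasing order. Then dim K = 2 and the simplices of K are:

  0-simplices (10): P, Q, R, S, T, U, V, W, X, Y
  1-simplices (20): PS, PV, PX, PY, QR, QT, QU, QW, RT, RU, RW, SV, SX, SY, TU, TW, UW, VX, VY, XY
  2-simplices (10): PSV, PSX, PXY, QRW, QTU, QTW, RTU, RUW, SVY, VXY

Hence C_0 ≅ Z^10, C_1 ≅ Z^20, C_2 ≅ Z^10.

The boundary map ∂_1: C_1 → C_0 sends each edge [p,q] (with p < q) to q − p. For instance
  ∂XY = Y − X.
As a 10×20 matrix over Z this has rank 8, with invariant factors (1,1,1,1,1,1,1,1).

Boundary ∂_2: C_2 → C_1 sends each 2-simplex [p,q,r] to [q,r] − [p,r] + [p,q]. For instance
  ∂QRW = RW − QW + QR,
  ∂RUW = UW − RW + RU.
The resulting 20×10 matrix has rank 10, and its Smith normal form has invariant factors (1,1,1,1,1,1,1,1,1,1).

Reading off H_k = ker ∂_k / im ∂_{k+1}:

  H_0: rank C_0 − rank ∂_1 = 10 − 8 = 2, and the invariant factors of ∂_1 are all 1, so H_0 ≅ Z^2.
  H_1: rank ker ∂_1 − rank ∂_2 = (20 − 8) − 10 = 2, and the invariant factors of ∂_2 are all 1, so H_1 ≅ Z^2.
  H_2: rank ker ∂_2 − rank ∂_3 = (10 − 10) − 0 = 0, and there is no ∂_3, so H_2 ≅ 0.

As a check, the Euler characteristic is 10 − 20 + 10 = 0, which agrees with 2 − 2 + 0 = 0.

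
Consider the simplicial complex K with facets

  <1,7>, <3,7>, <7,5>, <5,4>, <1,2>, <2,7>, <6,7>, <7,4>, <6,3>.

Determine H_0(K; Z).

Fix the vertex order 1 < 2 < 3 < 4 < 5 < 6 < 7 and write every simplex with vertices in increasing order. Then dim K = 1 and the simplices of K are:

  0-simplices (7): [1], [2], [3], [4], [5], [6], [7]
  1-simplices (9): [1,2], [1,7], [2,7], [3,6], [3,7], [4,5], [4,7], [5,7], [6,7]

Hence C_0 ≅ Z^7, C_1 ≅ Z^9.

∂_1: C_1 → C_0 is given by ∂[p,q] = [q] − [p]. For instance
  ∂[4,7] = [7] − [4].
The 7×9 boundary matrix has rank 6 and Smith normal form diag(1,1,1,1,1,1).

From H_k ≅ ker(∂_k) / im(∂_{k+1}) we obtain:

  H_0: rank C_0 − rank ∂_1 = 7 − 6 = 1, and the invariant factors of ∂_1 are all 1, so H_0 ≅ Z.

H_0 = Z.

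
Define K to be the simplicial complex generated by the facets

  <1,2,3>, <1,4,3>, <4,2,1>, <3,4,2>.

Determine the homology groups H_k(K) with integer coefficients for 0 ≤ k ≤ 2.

H_0 = Z,  H_1 = 0,  H_2 = Z.

We work with the vertex ordering 1 < 2 < 3 < 4. The simplices of K, each written with vertices in increasing order, are:

  0-simplices (4): [1], [2], [3], [4]
  1-simplices (6): [1,2], [1,3], [1,4], [2,3], [2,4], [3,4]
  2-simplices (4): [1,2,3], [1,2,4], [1,3,4], [2,3,4]

Hence C_0 ≅ Z^4, C_1 ≅ Z^6, C_2 ≅ Z^4.

The boundary map ∂_1: C_1 → C_0 maps an edge to its endpoints' difference, ∂[p,q] = q − p.
The resulting 4×6 matrix has rank 3, and its Smith normal form has invariant factors (1,1,1).

Boundary ∂_2: C_2 → C_1 maps a triangle to the signed sum of its edges. For instance
  ∂[1,3,4] = [3,4] − [1,4] + [1,3],
  ∂[1,2,4] = [2,4] − [1,4] + [1,2].
The resulting 6×4 matrix has rank 3, and its Smith normal form has invariant factors (1,1,1).

Computing H_k = (kernel of ∂_k) / (image of ∂_{k+1}):

  H_0: rank C_0 − rank ∂_1 = 4 − 3 = 1, and the invariant factors of ∂_1 are all 1, so H_0 ≅ Z.
  H_1: rank ker ∂_1 − rank ∂_2 = (6 − 3) − 3 = 0, and the invariant factors of ∂_2 are all 1, so H_1 ≅ 0.
  H_2: rank ker ∂_2 − rank ∂_3 = (4 − 3) − 0 = 1, and there is no ∂_3, so H_2 ≅ Z.

(K is a triangulation of the 2-sphere S^2.)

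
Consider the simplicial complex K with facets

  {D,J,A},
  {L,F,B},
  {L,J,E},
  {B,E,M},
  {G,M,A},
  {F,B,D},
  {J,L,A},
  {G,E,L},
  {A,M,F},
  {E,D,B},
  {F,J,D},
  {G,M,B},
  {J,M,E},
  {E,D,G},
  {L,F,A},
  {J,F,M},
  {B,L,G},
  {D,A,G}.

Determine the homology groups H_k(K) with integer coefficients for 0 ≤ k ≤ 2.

Fix the vertex order A < B < D < E < F < G < J < L < M and write every simplex with vertices in increasing order. Then dim K = 2 and the simplices of K are:

  0-simplices (9): A, B, D, E, F, G, J, L, M
  1-simplices (27): AD, AF, AG, AJ, AL, AM, BD, BE, BF, BG, BL, BM, DE, DF, DG, DJ, EG, EJ, EL, EM, FJ, FL, FM, GL, GM, JL, JM
  2-simplices (18): ADG, ADJ, AFL, AFM, AGM, AJL, BDE, BDF, BEM, BFL, BGL, BGM, DEG, DFJ, EGL, EJL, EJM, FJM

giving chain groups C_0 ≅ Z^9, C_1 ≅ Z^27, C_2 ≅ Z^18.

Boundary ∂_1: C_1 → C_0 maps an edge to its endpoints' difference, ∂[p,q] = q − p. For instance
  ∂AF = F − A.
The resulting 9×27 matrix has rank 8, and its Smith normal form has invariant factors (1,1,1,1,1,1,1,1).

Boundary ∂_2: C_2 → C_1 sends each 2-simplex [p,q,r] to [q,r] − [p,r] + [p,q]. For instance
  ∂EJL = JL − EL + EJ,
  ∂FJM = JM − FM + FJ.
The 27×18 boundary matrix has rank 18 and Smith normal form diag(1,1,1,1,1,1,1,1,1,1,1,1,1,1,1,1,1,2).

Now H_k = ker ∂_k / im ∂_{k+1}, so:

  H_0: rank C_0 − rank ∂_1 = 9 − 8 = 1, and the invariant factors of ∂_1 are all 1, so H_0 ≅ Z.
  H_1: rank ker ∂_1 − rank ∂_2 = (27 − 8) − 18 = 1, and ∂_2 has invariant factor 2 > 1, so H_1 ≅ Z ⊕ Z_2.
  H_2: rank ker ∂_2 − rank ∂_3 = (18 − 18) − 0 = 0, and there is no ∂_3, so H_2 ≅ 0.

(K is a triangulation of the Klein bottle.)

H_0 = Z,  H_1 = Z ⊕ Z_2,  H_2 = 0.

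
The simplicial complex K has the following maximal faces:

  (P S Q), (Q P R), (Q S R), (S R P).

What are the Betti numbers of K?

Take the total order P < Q < R < S on the vertex set. Then K (dimension 2) consists of the simplices:

  0-simplices (4): P, Q, R, S
  1-simplices (6): PQ, PR, PS, QR, QS, RS
  2-simplices (4): PQR, PQS, PRS, QRS

giving chain groups C_0 ≅ Z^4, C_1 ≅ Z^6, C_2 ≅ Z^4.

∂_1: C_1 → C_0 maps an edge to its endpoints' difference, ∂[p,q] = q − p. For instance
  ∂PR = R − P.
The resulting 4×6 matrix has rank 3, and its Smith normal form has invariant factors (1,1,1).

∂_2: C_2 → C_1 sends each 2-simplex [p,q,r] to [q,r] − [p,r] + [p,q]. For instance
  ∂PRS = RS − PS + PR,
  ∂PQS = QS − PS + PQ.
The resulting 6×4 matrix has rank 3, and its Smith normal form has invariant factors (1,1,1).

Reading off H_k = ker ∂_k / im ∂_{k+1}:

  H_0: rank C_0 − rank ∂_1 = 4 − 3 = 1, and the invariant factors of ∂_1 are all 1, so H_0 = Z.
  H_1: rank ker ∂_1 − rank ∂_2 = (6 − 3) − 3 = 0, and the invariant factors of ∂_2 are all 1, so H_1 = 0.
  H_2: rank ker ∂_2 − rank ∂_3 = (4 − 3) − 0 = 1, and there is no ∂_3, so H_2 = Z.

(K is a triangulation of the 2-sphere S^2.)

Hence the Betti numbers are b_0 = 1, b_1 = 0, b_2 = 1.

b_0 = 1, b_1 = 0, b_2 = 1.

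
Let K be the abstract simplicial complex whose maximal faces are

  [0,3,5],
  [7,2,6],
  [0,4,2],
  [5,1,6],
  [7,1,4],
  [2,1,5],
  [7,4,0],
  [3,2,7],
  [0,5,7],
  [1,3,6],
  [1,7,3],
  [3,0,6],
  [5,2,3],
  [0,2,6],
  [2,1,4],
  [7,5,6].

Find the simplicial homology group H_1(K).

H_1 ≅ Z^2.

Fix the vertex order 0 < 1 < 2 < 3 < 4 < 5 < 6 < 7 and write every simplex with vertices in increasing order. Then dim K = 2 and the simplices of K are:

  0-simplices (8): [0], [1], [2], [3], [4], [5], [6], [7]
  1-simplices (24): (24 of them)
  2-simplices (16): [0,2,4], [0,2,6], [0,3,5], [0,3,6], [0,4,7], [0,5,7], [1,2,4], [1,2,5], [1,3,6], [1,3,7], [1,4,7], [1,5,6], [2,3,5], [2,3,7], [2,6,7], [5,6,7]

giving chain groups C_0 ≅ Z^8, C_1 ≅ Z^24, C_2 ≅ Z^16.

Boundary ∂_1: C_1 → C_0 is given by ∂[p,q] = [q] − [p]. For instance
  ∂[0,2] = [2] − [0].
The resulting 8×24 matrix has rank 7, and its Smith normal form has invariant factors (1,1,1,1,1,1,1).

The boundary map ∂_2: C_2 → C_1 sends each 2-simplex [p,q,r] to [q,r] − [p,r] + [p,q]. For instance
  ∂[1,3,7] = [3,7] − [1,7] + [1,3],
  ∂[1,2,4] = [2,4] − [1,4] + [1,2].
As a 24×16 matrix over Z this has rank 15, with invariant factors (1,1,1,1,1,1,1,1,1,1,1,1,1,1,1).

Reading off H_k = ker ∂_k / im ∂_{k+1}:

  H_1: rank ker ∂_1 − rank ∂_2 = (24 − 7) − 15 = 2, and the invariant factors of ∂_2 are all 1, so H_1 = Z^2.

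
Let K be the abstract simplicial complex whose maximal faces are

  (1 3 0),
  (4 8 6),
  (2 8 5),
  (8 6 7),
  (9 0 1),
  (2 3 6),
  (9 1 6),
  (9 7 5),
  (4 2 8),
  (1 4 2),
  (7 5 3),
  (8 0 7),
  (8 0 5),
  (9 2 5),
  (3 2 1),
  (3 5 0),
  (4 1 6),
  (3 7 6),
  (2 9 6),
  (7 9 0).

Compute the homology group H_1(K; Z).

H_1 = Z ⊕ Z/2.

We work with the vertex ordering 0 < 1 < 2 < 3 < 4 < 5 < 6 < 7 < 8 < 9. The simplices of K, each written with vertices in increasing order, are:

  0-simplices (10): [0], [1], [2], [3], [4], [5], [6], [7], [8], [9]
  1-simplices (30): (30 of them)
  2-simplices (20): (20 of them)

giving chain groups C_0 ≅ Z^10, C_1 ≅ Z^30, C_2 ≅ Z^20.

Boundary ∂_1: C_1 → C_0 is given by ∂[p,q] = [q] − [p]. For instance
  ∂[3,6] = [6] − [3].
The 10×30 boundary matrix has rank 9 and Smith normal form diag(1,1,1,1,1,1,1,1,1).

∂_2: C_2 → C_1 sends each 2-simplex [p,q,r] to [q,r] − [p,r] + [p,q]. For instance
  ∂[1,2,4] = [2,4] − [1,4] + [1,2],
  ∂[2,6,9] = [6,9] − [2,9] + [2,6].
This gives a 30×20 integer matrix of rank 20; reducing to Smith normal form yields diagonal entries (1,1,1,1,1,1,1,1,1,1,1,1,1,1,1,1,1,1,1,2).

Computing H_k = (kernel of ∂_k) / (image of ∂_{k+1}):

  H_1: rank ker ∂_1 − rank ∂_2 = (30 − 9) − 20 = 1, and ∂_2 has invariant factor 2 > 1, so H_1 ≅ Z ⊕ Z/2.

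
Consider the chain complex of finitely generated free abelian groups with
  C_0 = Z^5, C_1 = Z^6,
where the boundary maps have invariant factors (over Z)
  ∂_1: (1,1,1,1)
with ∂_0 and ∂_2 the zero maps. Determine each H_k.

H_0 ≅ Z,  H_1 ≅ Z^2.

H_0: b_0 = 5 − 0 − 4 = 1; torsion from ∂_1 factors > 1: none. So H_0 ≅ Z.
H_1: b_1 = 6 − 4 − 0 = 2; torsion from ∂_2 factors > 1: none. So H_1 ≅ Z^2.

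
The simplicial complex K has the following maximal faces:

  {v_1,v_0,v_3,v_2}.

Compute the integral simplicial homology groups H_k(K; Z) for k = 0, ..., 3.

We work with the vertex ordering v_0 < v_1 < v_2 < v_3. The simplices of K, each written with vertices in increasing order, are:

  0-simplices (4): [v_0], [v_1], [v_2], [v_3]
  1-simplices (6): [v_0,v_1], [v_0,v_2], [v_0,v_3], [v_1,v_2], [v_1,v_3], [v_2,v_3]
  2-simplices (4): [v_0,v_1,v_2], [v_0,v_1,v_3], [v_0,v_2,v_3], [v_1,v_2,v_3]
  3-simplices (1): [v_0,v_1,v_2,v_3]

Hence C_0 ≅ Z^4, C_1 ≅ Z^6, C_2 ≅ Z^4, C_3 ≅ Z^1.

∂_1: C_1 → C_0 maps an edge to its endpoints' difference, ∂[p,q] = q − p. For instance
  ∂[v_1,v_2] = [v_2] − [v_1].
The 4×6 boundary matrix has rank 3 and Smith normal form diag(1,1,1).

The boundary map ∂_2: C_2 → C_1 maps a triangle to the signed sum of its edges. For instance
  ∂[v_1,v_2,v_3] = [v_2,v_3] − [v_1,v_3] + [v_1,v_2],
  ∂[v_0,v_1,v_3] = [v_1,v_3] − [v_0,v_3] + [v_0,v_1].
The resulting 6×4 matrix has rank 3, and its Smith normal form has invariant factors (1,1,1).

The boundary map ∂_3: C_3 → C_2 sends each 3-simplex σ to the alternating sum Σ_i (−1)^i (σ with its i-th vertex removed). For instance
  ∂[v_0,v_1,v_2,v_3] = [v_1,v_2,v_3] − [v_0,v_2,v_3] + [v_0,v_1,v_3] − [v_0,v_1,v_2].
The resulting 4×1 matrix has rank 1, and its Smith normal form has invariant factors (1).

Now H_k = ker ∂_k / im ∂_{k+1}, so:

  H_0: rank C_0 − rank ∂_1 = 4 − 3 = 1, and the invariant factors of ∂_1 are all 1, so H_0 = Z.
  H_1: rank ker ∂_1 − rank ∂_2 = (6 − 3) − 3 = 0, and the invariant factors of ∂_2 are all 1, so H_1 = 0.
  H_2: rank ker ∂_2 − rank ∂_3 = (4 − 3) − 1 = 0, and the invariant factors of ∂_3 are all 1, so H_2 = 0.
  H_3: rank ker ∂_3 − rank ∂_4 = (1 − 1) − 0 = 0, and there is no ∂_4, so H_3 = 0.

As a check, the Euler characteristic is 4 − 6 + 4 − 1 = 1, which agrees with 1 − 0 + 0 − 0 = 1.

H_0 ≅ Z,  H_1 = 0,  H_2 = 0,  H_3 = 0.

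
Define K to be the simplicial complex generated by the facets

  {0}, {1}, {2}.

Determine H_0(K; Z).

H_0 = Z^3.

Take the total order 0 < 1 < 2 on the vertex set. Then K (dimension 0) consists of the simplices:

  0-simplices (3): [0], [1], [2]

Hence C_0 ≅ Z^3.

Reading off H_k = ker ∂_k / im ∂_{k+1}:

  H_0: rank C_0 − rank ∂_1 = 3 − 0 = 3, and there is no ∂_1, so H_0 = Z^3.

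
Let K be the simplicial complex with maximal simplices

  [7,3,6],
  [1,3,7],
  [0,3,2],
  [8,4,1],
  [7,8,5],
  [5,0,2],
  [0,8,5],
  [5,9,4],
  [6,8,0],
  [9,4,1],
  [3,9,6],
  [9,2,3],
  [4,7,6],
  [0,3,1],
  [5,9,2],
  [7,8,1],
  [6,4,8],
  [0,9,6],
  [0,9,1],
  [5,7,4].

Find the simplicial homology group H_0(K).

H_0 ≅ Z.

Order the vertices as 0 < 1 < 2 < 3 < 4 < 5 < 6 < 7 < 8 < 9. Listing each simplex with vertices in this order, K has dimension 2 with simplices:

  0-simplices (10): [0], [1], [2], [3], [4], [5], [6], [7], [8], [9]
  1-simplices (30): (30 of them)
  2-simplices (20): (20 of them)

Hence C_0 ≅ Z^10, C_1 ≅ Z^30, C_2 ≅ Z^20.

Boundary ∂_1: C_1 → C_0 sends each edge [p,q] (with p < q) to q − p. For instance
  ∂[6,9] = [9] − [6].
As a 10×30 matrix over Z this has rank 9, with invariant factors (1,1,1,1,1,1,1,1,1).

The boundary map ∂_2: C_2 → C_1 acts by ∂[p,q,r] = [q,r] − [p,r] + [p,q]. For instance
  ∂[1,7,8] = [7,8] − [1,8] + [1,7],
  ∂[1,4,9] = [4,9] − [1,9] + [1,4].
The resulting 30×20 matrix has rank 20, and its Smith normal form has invariant factors (1,1,1,1,1,1,1,1,1,1,1,1,1,1,1,1,1,1,1,2).

From H_k ≅ ker(∂_k) / im(∂_{k+1}) we obtain:

  H_0: rank C_0 − rank ∂_1 = 10 − 9 = 1, and the invariant factors of ∂_1 are all 1, so H_0 = Z.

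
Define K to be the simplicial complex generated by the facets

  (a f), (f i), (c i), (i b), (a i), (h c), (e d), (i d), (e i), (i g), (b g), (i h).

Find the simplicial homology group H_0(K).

Take the total order a < b < c < d < e < f < g < h < i on the vertex set. Then K (dimension 1) consists of the simplices:

  0-simplices (9): a, b, c, d, e, f, g, h, i
  1-simplices (12): af, ai, bg, bi, ch, ci, de, di, ei, fi, gi, hi

giving chain groups C_0 ≅ Z^9, C_1 ≅ Z^12.

Boundary ∂_1: C_1 → C_0 maps an edge to its endpoints' difference, ∂[p,q] = q − p. For instance
  ∂gi = i − g.
This gives a 9×12 integer matrix of rank 8; reducing to Smith normal form yields diagonal entries (1,1,1,1,1,1,1,1).

From H_k ≅ ker(∂_k) / im(∂_{k+1}) we obtain:

  H_0: rank C_0 − rank ∂_1 = 9 − 8 = 1, and the invariant factors of ∂_1 are all 1, so H_0 = Z.

H_0 = Z.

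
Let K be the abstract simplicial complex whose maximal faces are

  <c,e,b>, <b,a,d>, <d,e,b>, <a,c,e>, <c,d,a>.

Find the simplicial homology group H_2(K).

H_2 ≅ 0.

Take the total order a < b < c < d < e on the vertex set. Then K (dimension 2) consists of the simplices:

  0-simplices (5): a, b, c, d, e
  1-simplices (10): ab, ac, ad, ae, bc, bd, be, cd, ce, de
  2-simplices (5): abd, acd, ace, bce, bde

Hence C_0 ≅ Z^5, C_1 ≅ Z^10, C_2 ≅ Z^5.

∂_1: C_1 → C_0 sends each edge [p,q] (with p < q) to q − p. For instance
  ∂ad = d − a.
As a 5×10 matrix over Z this has rank 4, with invariant factors (1,1,1,1).

Boundary ∂_2: C_2 → C_1 sends each 2-simplex [p,q,r] to [q,r] − [p,r] + [p,q]. For instance
  ∂abd = bd − ad + ab,
  ∂bde = de − be + bd.
This gives a 10×5 integer matrix of rank 5; reducing to Smith normal form yields diagonal entries (1,1,1,1,1).

From H_k ≅ ker(∂_k) / im(∂_{k+1}) we obtain:

  H_2: rank ker ∂_2 − rank ∂_3 = (5 − 5) − 0 = 0, and there is no ∂_3, so H_2 ≅ 0.

(K is a triangulation of the Möbius band.)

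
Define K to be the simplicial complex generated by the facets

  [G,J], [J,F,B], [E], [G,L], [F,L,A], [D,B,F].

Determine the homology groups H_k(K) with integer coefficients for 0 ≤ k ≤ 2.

H_0 = Z^2,  H_1 = Z,  H_2 = 0.

Order the vertices as A < B < D < E < F < G < J < L. Listing each simplex with vertices in this order, K has dimension 2 with simplices:

  0-simplices (8): A, B, D, E, F, G, J, L
  1-simplices (10): AF, AL, BD, BF, BJ, DF, FJ, FL, GJ, GL
  2-simplices (3): AFL, BDF, BFJ

so the chain groups are C_0 ≅ Z^8, C_1 ≅ Z^10, C_2 ≅ Z^3.

∂_1: C_1 → C_0 is given by ∂[p,q] = [q] − [p]. For instance
  ∂GJ = J − G.
As a 8×10 matrix over Z this has rank 6, with invariant factors (1,1,1,1,1,1).

Boundary ∂_2: C_2 → C_1 maps a triangle to the signed sum of its edges. For instance
  ∂BDF = DF − BF + BD,
  ∂BFJ = FJ − BJ + BF.
The resulting 10×3 matrix has rank 3, and its Smith normal form has invariant factors (1,1,1).

From H_k ≅ ker(∂_k) / im(∂_{k+1}) we obtain:

  H_0: rank C_0 − rank ∂_1 = 8 − 6 = 2, and the invariant factors of ∂_1 are all 1, so H_0 = Z^2.
  H_1: rank ker ∂_1 − rank ∂_2 = (10 − 6) − 3 = 1, and the invariant factors of ∂_2 are all 1, so H_1 = Z.
  H_2: rank ker ∂_2 − rank ∂_3 = (3 − 3) − 0 = 0, and there is no ∂_3, so H_2 = 0.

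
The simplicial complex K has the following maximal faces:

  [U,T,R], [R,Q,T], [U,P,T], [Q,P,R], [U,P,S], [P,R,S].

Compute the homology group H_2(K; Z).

H_2 ≅ 0.

Take the total order P < Q < R < S < T < U on the vertex set. Then K (dimension 2) consists of the simplices:

  0-simplices (6): P, Q, R, S, T, U
  1-simplices (12): PQ, PR, PS, PT, PU, QR, QT, RS, RT, RU, SU, TU
  2-simplices (6): PQR, PRS, PSU, PTU, QRT, RTU

so the chain groups are C_0 ≅ Z^6, C_1 ≅ Z^12, C_2 ≅ Z^6.

∂_1: C_1 → C_0 sends each edge [p,q] (with p < q) to q − p.
The 6×12 boundary matrix has rank 5 and Smith normal form diag(1,1,1,1,1).

The boundary map ∂_2: C_2 → C_1 sends each 2-simplex [p,q,r] to [q,r] − [p,r] + [p,q]. For instance
  ∂PRS = RS − PS + PR,
  ∂PQR = QR − PR + PQ.
As a 12×6 matrix over Z this has rank 6, with invariant factors (1,1,1,1,1,1).

From H_k ≅ ker(∂_k) / im(∂_{k+1}) we obtain:

  H_2: rank ker ∂_2 − rank ∂_3 = (6 − 6) − 0 = 0, and there is no ∂_3, so H_2 ≅ 0.

(K is a triangulation of the cylinder S^1 x I.)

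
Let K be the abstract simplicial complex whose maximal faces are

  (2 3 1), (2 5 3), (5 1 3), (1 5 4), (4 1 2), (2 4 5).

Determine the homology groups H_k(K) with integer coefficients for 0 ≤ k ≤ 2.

H_0 ≅ Z,  H_1 = 0,  H_2 ≅ Z.

Order the vertices as 1 < 2 < 3 < 4 < 5. Listing each simplex with vertices in this order, K has dimension 2 with simplices:

  0-simplices (5): [1], [2], [3], [4], [5]
  1-simplices (9): [1,2], [1,3], [1,4], [1,5], [2,3], [2,4], [2,5], [3,5], [4,5]
  2-simplices (6): [1,2,3], [1,2,4], [1,3,5], [1,4,5], [2,3,5], [2,4,5]

giving chain groups C_0 ≅ Z^5, C_1 ≅ Z^9, C_2 ≅ Z^6.

Boundary ∂_1: C_1 → C_0 maps an edge to its endpoints' difference, ∂[p,q] = q − p. For instance
  ∂[1,2] = [2] − [1].
The resulting 5×9 matrix has rank 4, and its Smith normal form has invariant factors (1,1,1,1).

The boundary map ∂_2: C_2 → C_1 sends each 2-simplex [p,q,r] to [q,r] − [p,r] + [p,q]. For instance
  ∂[1,4,5] = [4,5] − [1,5] + [1,4],
  ∂[1,2,3] = [2,3] − [1,3] + [1,2].
The resulting 9×6 matrix has rank 5, and its Smith normal form has invariant factors (1,1,1,1,1).

From H_k ≅ ker(∂_k) / im(∂_{k+1}) we obtain:

  H_0: rank C_0 − rank ∂_1 = 5 − 4 = 1, and the invariant factors of ∂_1 are all 1, so H_0 = Z.
  H_1: rank ker ∂_1 − rank ∂_2 = (9 − 4) − 5 = 0, and the invariant factors of ∂_2 are all 1, so H_1 = 0.
  H_2: rank ker ∂_2 − rank ∂_3 = (6 − 5) − 0 = 1, and there is no ∂_3, so H_2 = Z.

(K is a triangulation of the 2-sphere S^2.)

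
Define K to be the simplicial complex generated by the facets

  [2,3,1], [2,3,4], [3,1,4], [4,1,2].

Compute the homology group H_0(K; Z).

H_0 ≅ Z.

Fix the vertex order 1 < 2 < 3 < 4 and write every simplex with vertices in increasing order. Then dim K = 2 and the simplices of K are:

  0-simplices (4): [1], [2], [3], [4]
  1-simplices (6): [1,2], [1,3], [1,4], [2,3], [2,4], [3,4]
  2-simplices (4): [1,2,3], [1,2,4], [1,3,4], [2,3,4]

so the chain groups are C_0 ≅ Z^4, C_1 ≅ Z^6, C_2 ≅ Z^4.

The boundary map ∂_1: C_1 → C_0 sends each edge [p,q] (with p < q) to q − p. For instance
  ∂[1,3] = [3] − [1].
As a 4×6 matrix over Z this has rank 3, with invariant factors (1,1,1).

Boundary ∂_2: C_2 → C_1 sends each 2-simplex [p,q,r] to [q,r] − [p,r] + [p,q]. For instance
  ∂[2,3,4] = [3,4] − [2,4] + [2,3],
  ∂[1,2,4] = [2,4] − [1,4] + [1,2].
The 6×4 boundary matrix has rank 3 and Smith normal form diag(1,1,1).

Reading off H_k = ker ∂_k / im ∂_{k+1}:

  H_0: rank C_0 − rank ∂_1 = 4 − 3 = 1, and the invariant factors of ∂_1 are all 1, so H_0 ≅ Z.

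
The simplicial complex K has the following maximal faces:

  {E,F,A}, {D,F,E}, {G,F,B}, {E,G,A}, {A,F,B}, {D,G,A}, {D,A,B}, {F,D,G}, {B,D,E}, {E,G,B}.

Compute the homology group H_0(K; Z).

H_0 = Z.

Order the vertices as A < B < D < E < F < G. Listing each simplex with vertices in this order, K has dimension 2 with simplices:

  0-simplices (6): A, B, D, E, F, G
  1-simplices (15): AB, AD, AE, AF, AG, BD, BE, BF, BG, DE, DF, DG, EF, EG, FG
  2-simplices (10): ABD, ABF, ADG, AEF, AEG, BDE, BEG, BFG, DEF, DFG

so the chain groups are C_0 ≅ Z^6, C_1 ≅ Z^15, C_2 ≅ Z^10.

Boundary ∂_1: C_1 → C_0 maps an edge to its endpoints' difference, ∂[p,q] = q − p. For instance
  ∂BF = F − B.
The 6×15 boundary matrix has rank 5 and Smith normal form diag(1,1,1,1,1).

The boundary map ∂_2: C_2 → C_1 sends each 2-simplex [p,q,r] to [q,r] − [p,r] + [p,q]. For instance
  ∂AEF = EF − AF + AE,
  ∂ABD = BD − AD + AB.
The resulting 15×10 matrix has rank 10, and its Smith normal form has invariant factors (1,1,1,1,1,1,1,1,1,2).

Computing H_k = (kernel of ∂_k) / (image of ∂_{k+1}):

  H_0: rank C_0 − rank ∂_1 = 6 − 5 = 1, and the invariant factors of ∂_1 are all 1, so H_0 ≅ Z.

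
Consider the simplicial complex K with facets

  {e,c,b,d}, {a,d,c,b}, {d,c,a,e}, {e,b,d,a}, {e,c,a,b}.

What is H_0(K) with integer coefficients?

H_0 = Z.

Order the vertices as a < b < c < d < e. Listing each simplex with vertices in this order, K has dimension 3 with simplices:

  0-simplices (5): a, b, c, d, e
  1-simplices (10): ab, ac, ad, ae, bc, bd, be, cd, ce, de
  2-simplices (10): abc, abd, abe, acd, ace, ade, bcd, bce, bde, cde
  3-simplices (5): abcd, abce, abde, acde, bcde

so the chain groups are C_0 ≅ Z^5, C_1 ≅ Z^10, C_2 ≅ Z^10, C_3 ≅ Z^5.

Boundary ∂_1: C_1 → C_0 maps an edge to its endpoints' difference, ∂[p,q] = q − p.
The resulting 5×10 matrix has rank 4, and its Smith normal form has invariant factors (1,1,1,1).

Boundary ∂_2: C_2 → C_1 maps a triangle to the signed sum of its edges. For instance
  ∂abc = bc − ac + ab,
  ∂bcd = cd − bd + bc.
The resulting 10×10 matrix has rank 6, and its Smith normal form has invariant factors (1,1,1,1,1,1).

The boundary map ∂_3: C_3 → C_2 sends each 3-simplex σ to the alternating sum Σ_i (−1)^i (σ with its i-th vertex removed). For instance
  ∂abcd = bcd − acd + abd − abc,
  ∂abde = bde − ade + abe − abd.
The resulting 10×5 matrix has rank 4, and its Smith normal form has invariant factors (1,1,1,1).

Computing H_k = (kernel of ∂_k) / (image of ∂_{k+1}):

  H_0: rank C_0 − rank ∂_1 = 5 − 4 = 1, and the invariant factors of ∂_1 are all 1, so H_0 ≅ Z.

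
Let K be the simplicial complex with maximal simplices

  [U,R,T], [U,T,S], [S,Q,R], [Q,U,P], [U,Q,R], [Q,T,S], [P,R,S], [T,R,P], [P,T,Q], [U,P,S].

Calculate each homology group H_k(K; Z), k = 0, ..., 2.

Fix the vertex order P < Q < R < S < T < U and write every simplex with vertices in increasing order. Then dim K = 2 and the simplices of K are:

  0-simplices (6): P, Q, R, S, T, U
  1-simplices (15): PQ, PR, PS, PT, PU, QR, QS, QT, QU, RS, RT, RU, ST, SU, TU
  2-simplices (10): PQT, PQU, PRS, PRT, PSU, QRS, QRU, QST, RTU, STU

giving chain groups C_0 ≅ Z^6, C_1 ≅ Z^15, C_2 ≅ Z^10.

The boundary map ∂_1: C_1 → C_0 maps an edge to its endpoints' difference, ∂[p,q] = q − p. For instance
  ∂QT = T − Q.
The 6×15 boundary matrix has rank 5 and Smith normal form diag(1,1,1,1,1).

∂_2: C_2 → C_1 acts by ∂[p,q,r] = [q,r] − [p,r] + [p,q]. For instance
  ∂PQT = QT − PT + PQ,
  ∂STU = TU − SU + ST.
The 15×10 boundary matrix has rank 10 and Smith normal form diag(1,1,1,1,1,1,1,1,1,2).

Computing H_k = (kernel of ∂_k) / (image of ∂_{k+1}):

  H_0: rank C_0 − rank ∂_1 = 6 − 5 = 1, and the invariant factors of ∂_1 are all 1, so H_0 = Z.
  H_1: rank ker ∂_1 − rank ∂_2 = (15 − 5) − 10 = 0, and ∂_2 has invariant factor 2 > 1, so H_1 = Z/2.
  H_2: rank ker ∂_2 − rank ∂_3 = (10 − 10) − 0 = 0, and there is no ∂_3, so H_2 = 0.

H_0 = Z,  H_1 = Z/2,  H_2 = 0.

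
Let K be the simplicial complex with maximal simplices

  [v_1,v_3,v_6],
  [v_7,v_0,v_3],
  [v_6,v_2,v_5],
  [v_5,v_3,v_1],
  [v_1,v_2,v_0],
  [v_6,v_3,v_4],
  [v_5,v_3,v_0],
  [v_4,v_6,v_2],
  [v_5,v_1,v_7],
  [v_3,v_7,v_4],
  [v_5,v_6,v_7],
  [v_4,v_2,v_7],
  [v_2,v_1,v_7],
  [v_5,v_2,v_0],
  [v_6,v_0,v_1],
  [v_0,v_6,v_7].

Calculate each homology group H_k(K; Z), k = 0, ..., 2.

H_0 ≅ Z,  H_1 ≅ Z^2,  H_2 ≅ Z.

Fix the vertex order v_0 < v_1 < v_2 < v_3 < v_4 < v_5 < v_6 < v_7 and write every simplex with vertices in increasing order. Then dim K = 2 and the simplices of K are:

  0-simplices (8): [v_0], [v_1], [v_2], [v_3], [v_4], [v_5], [v_6], [v_7]
  1-simplices (24): (24 of them)
  2-simplices (16): (16 of them)

Hence C_0 ≅ Z^8, C_1 ≅ Z^24, C_2 ≅ Z^16.

Boundary ∂_1: C_1 → C_0 sends each edge [p,q] (with p < q) to q − p.
As a 8×24 matrix over Z this has rank 7, with invariant factors (1,1,1,1,1,1,1).

∂_2: C_2 → C_1 acts by ∂[p,q,r] = [q,r] − [p,r] + [p,q]. For instance
  ∂[v_0,v_1,v_2] = [v_1,v_2] − [v_0,v_2] + [v_0,v_1],
  ∂[v_2,v_5,v_6] = [v_5,v_6] − [v_2,v_6] + [v_2,v_5].
This gives a 24×16 integer matrix of rank 15; reducing to Smith normal form yields diagonal entries (1,1,1,1,1,1,1,1,1,1,1,1,1,1,1).

Computing H_k = (kernel of ∂_k) / (image of ∂_{k+1}):

  H_0: rank C_0 − rank ∂_1 = 8 − 7 = 1, and the invariant factors of ∂_1 are all 1, so H_0 = Z.
  H_1: rank ker ∂_1 − rank ∂_2 = (24 − 7) − 15 = 2, and the invariant factors of ∂_2 are all 1, so H_1 = Z^2.
  H_2: rank ker ∂_2 − rank ∂_3 = (16 − 15) − 0 = 1, and there is no ∂_3, so H_2 = Z.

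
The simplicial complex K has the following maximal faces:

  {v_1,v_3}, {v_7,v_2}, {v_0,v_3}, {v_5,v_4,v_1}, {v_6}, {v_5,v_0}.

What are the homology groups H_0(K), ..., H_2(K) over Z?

H_0 ≅ Z^3,  H_1 ≅ Z,  H_2 = 0.

Take the total order v_0 < v_1 < v_2 < v_3 < v_4 < v_5 < v_6 < v_7 on the vertex set. Then K (dimension 2) consists of the simplices:

  0-simplices (8): [v_0], [v_1], [v_2], [v_3], [v_4], [v_5], [v_6], [v_7]
  1-simplices (7): [v_0,v_3], [v_0,v_5], [v_1,v_3], [v_1,v_4], [v_1,v_5], [v_2,v_7], [v_4,v_5]
  2-simplices (1): [v_1,v_4,v_5]

so the chain groups are C_0 ≅ Z^8, C_1 ≅ Z^7, C_2 ≅ Z^1.

Boundary ∂_1: C_1 → C_0 maps an edge to its endpoints' difference, ∂[p,q] = q − p. For instance
  ∂[v_2,v_7] = [v_7] − [v_2].
The 8×7 boundary matrix has rank 5 and Smith normal form diag(1,1,1,1,1).

Boundary ∂_2: C_2 → C_1 maps a triangle to the signed sum of its edges. For instance
  ∂[v_1,v_4,v_5] = [v_4,v_5] − [v_1,v_5] + [v_1,v_4].
This gives a 7×1 integer matrix of rank 1; reducing to Smith normal form yields diagonal entries (1).

Computing H_k = (kernel of ∂_k) / (image of ∂_{k+1}):

  H_0: rank C_0 − rank ∂_1 = 8 − 5 = 3, and the invariant factors of ∂_1 are all 1, so H_0 ≅ Z^3.
  H_1: rank ker ∂_1 − rank ∂_2 = (7 − 5) − 1 = 1, and the invariant factors of ∂_2 are all 1, so H_1 ≅ Z.
  H_2: rank ker ∂_2 − rank ∂_3 = (1 − 1) − 0 = 0, and there is no ∂_3, so H_2 ≅ 0.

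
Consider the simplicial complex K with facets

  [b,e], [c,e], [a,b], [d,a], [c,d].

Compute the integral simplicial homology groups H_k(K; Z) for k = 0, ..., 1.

We work with the vertex ordering a < b < c < d < e. The simplices of K, each written with vertices in increasing order, are:

  0-simplices (5): a, b, c, d, e
  1-simplices (5): ab, ad, be, cd, ce

so the chain groups are C_0 ≅ Z^5, C_1 ≅ Z^5.

The boundary map ∂_1: C_1 → C_0 sends each edge [p,q] (with p < q) to q − p. For instance
  ∂cd = d − c.
This gives a 5×5 integer matrix of rank 4; reducing to Smith normal form yields diagonal entries (1,1,1,1).

Now H_k = ker ∂_k / im ∂_{k+1}, so:

  H_0: rank C_0 − rank ∂_1 = 5 − 4 = 1, and the invariant factors of ∂_1 are all 1, so H_0 = Z.
  H_1: rank ker ∂_1 − rank ∂_2 = (5 − 4) − 0 = 1, and there is no ∂_2, so H_1 = Z.

As a check, the Euler characteristic is 5 − 5 = 0, which agrees with 1 − 1 = 0.

H_0 ≅ Z,  H_1 ≅ Z.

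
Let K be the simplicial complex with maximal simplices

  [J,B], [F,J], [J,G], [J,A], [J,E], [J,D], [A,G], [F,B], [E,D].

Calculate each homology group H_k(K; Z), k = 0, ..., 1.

Fix the vertex order A < B < D < E < F < G < J and write every simplex with vertices in increasing order. Then dim K = 1 and the simplices of K are:

  0-simplices (7): A, B, D, E, F, G, J
  1-simplices (9): AG, AJ, BF, BJ, DE, DJ, EJ, FJ, GJ

giving chain groups C_0 ≅ Z^7, C_1 ≅ Z^9.

Boundary ∂_1: C_1 → C_0 is given by ∂[p,q] = [q] − [p]. For instance
  ∂FJ = J − F.
The resulting 7×9 matrix has rank 6, and its Smith normal form has invariant factors (1,1,1,1,1,1).

Now H_k = ker ∂_k / im ∂_{k+1}, so:

  H_0: rank C_0 − rank ∂_1 = 7 − 6 = 1, and the invariant factors of ∂_1 are all 1, so H_0 ≅ Z.
  H_1: rank ker ∂_1 − rank ∂_2 = (9 − 6) − 0 = 3, and there is no ∂_2, so H_1 ≅ Z^3.

H_0 ≅ Z,  H_1 ≅ Z^3.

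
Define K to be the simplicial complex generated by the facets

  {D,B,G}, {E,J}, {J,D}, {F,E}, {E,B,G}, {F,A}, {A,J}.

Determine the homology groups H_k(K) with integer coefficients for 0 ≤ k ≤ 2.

H_0 ≅ Z,  H_1 ≅ Z^2,  H_2 = 0.

Fix the vertex order A < B < D < E < F < G < J and write every simplex with vertices in increasing order. Then dim K = 2 and the simplices of K are:

  0-simplices (7): A, B, D, E, F, G, J
  1-simplices (10): AF, AJ, BD, BE, BG, DG, DJ, EF, EG, EJ
  2-simplices (2): BDG, BEG

so the chain groups are C_0 ≅ Z^7, C_1 ≅ Z^10, C_2 ≅ Z^2.

Boundary ∂_1: C_1 → C_0 is given by ∂[p,q] = [q] − [p].
As a 7×10 matrix over Z this has rank 6, with invariant factors (1,1,1,1,1,1).

∂_2: C_2 → C_1 sends each 2-simplex [p,q,r] to [q,r] − [p,r] + [p,q]. For instance
  ∂BEG = EG − BG + BE,
  ∂BDG = DG − BG + BD.
As a 10×2 matrix over Z this has rank 2, with invariant factors (1,1).

From H_k ≅ ker(∂_k) / im(∂_{k+1}) we obtain:

  H_0: rank C_0 − rank ∂_1 = 7 − 6 = 1, and the invariant factors of ∂_1 are all 1, so H_0 = Z.
  H_1: rank ker ∂_1 − rank ∂_2 = (10 − 6) − 2 = 2, and the invariant factors of ∂_2 are all 1, so H_1 = Z^2.
  H_2: rank ker ∂_2 − rank ∂_3 = (2 − 2) − 0 = 0, and there is no ∂_3, so H_2 = 0.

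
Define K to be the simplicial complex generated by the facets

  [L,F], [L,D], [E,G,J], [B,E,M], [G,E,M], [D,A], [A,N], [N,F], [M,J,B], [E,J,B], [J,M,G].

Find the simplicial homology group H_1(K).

Fix the vertex order A < B < D < E < F < G < J < L < M < N and write every simplex with vertices in increasing order. Then dim K = 2 and the simplices of K are:

  0-simplices (10): A, B, D, E, F, G, J, L, M, N
  1-simplices (14): AD, AN, BE, BJ, BM, DL, EG, EJ, EM, FL, FN, GJ, GM, JM
  2-simplices (6): BEJ, BEM, BJM, EGJ, EGM, GJM

giving chain groups C_0 ≅ Z^10, C_1 ≅ Z^14, C_2 ≅ Z^6.

The boundary map ∂_1: C_1 → C_0 maps an edge to its endpoints' difference, ∂[p,q] = q − p. For instance
  ∂GJ = J − G.
The 10×14 boundary matrix has rank 8 and Smith normal form diag(1,1,1,1,1,1,1,1).

Boundary ∂_2: C_2 → C_1 maps a triangle to the signed sum of its edges. For instance
  ∂EGM = GM − EM + EG,
  ∂BEM = EM − BM + BE.
The 14×6 boundary matrix has rank 5 and Smith normal form diag(1,1,1,1,1).

Now H_k = ker ∂_k / im ∂_{k+1}, so:

  H_1: rank ker ∂_1 − rank ∂_2 = (14 − 8) − 5 = 1, and the invariant factors of ∂_2 are all 1, so H_1 = Z.

H_1 ≅ Z.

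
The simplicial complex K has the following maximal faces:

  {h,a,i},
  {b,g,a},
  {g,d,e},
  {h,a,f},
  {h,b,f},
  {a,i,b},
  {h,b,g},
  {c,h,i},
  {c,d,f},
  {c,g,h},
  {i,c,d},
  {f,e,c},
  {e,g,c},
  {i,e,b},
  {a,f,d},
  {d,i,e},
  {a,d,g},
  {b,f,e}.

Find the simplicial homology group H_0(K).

H_0 ≅ Z.

We work with the vertex ordering a < b < c < d < e < f < g < h < i. The simplices of K, each written with vertices in increasing order, are:

  0-simplices (9): a, b, c, d, e, f, g, h, i
  1-simplices (27): ab, ad, af, ag, ah, ai, be, bf, bg, bh, bi, cd, ce, cf, cg, ch, ci, de, df, dg, di, ef, eg, ei, fh, gh, hi
  2-simplices (18): abg, abi, adf, adg, afh, ahi, bef, bei, bfh, bgh, cdf, cdi, cef, ceg, cgh, chi, deg, dei

giving chain groups C_0 ≅ Z^9, C_1 ≅ Z^27, C_2 ≅ Z^18.

∂_1: C_1 → C_0 is given by ∂[p,q] = [q] − [p]. For instance
  ∂bi = i − b.
The 9×27 boundary matrix has rank 8 and Smith normal form diag(1,1,1,1,1,1,1,1).

Boundary ∂_2: C_2 → C_1 maps a triangle to the signed sum of its edges. For instance
  ∂cgh = gh − ch + cg,
  ∂bei = ei − bi + be.
As a 27×18 matrix over Z this has rank 18, with invariant factors (1,1,1,1,1,1,1,1,1,1,1,1,1,1,1,1,1,2).

Reading off H_k = ker ∂_k / im ∂_{k+1}:

  H_0: rank C_0 − rank ∂_1 = 9 − 8 = 1, and the invariant factors of ∂_1 are all 1, so H_0 ≅ Z.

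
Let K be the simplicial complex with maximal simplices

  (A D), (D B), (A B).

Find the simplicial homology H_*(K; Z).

Take the total order A < B < D on the vertex set. Then K (dimension 1) consists of the simplices:

  0-simplices (3): A, B, D
  1-simplices (3): AB, AD, BD

so the chain groups are C_0 ≅ Z^3, C_1 ≅ Z^3.

Boundary ∂_1: C_1 → C_0 maps an edge to its endpoints' difference, ∂[p,q] = q − p. For instance
  ∂AD = D − A.
This gives a 3×3 integer matrix of rank 2; reducing to Smith normal form yields diagonal entries (1,1).

Computing H_k = (kernel of ∂_k) / (image of ∂_{k+1}):

  H_0: rank C_0 − rank ∂_1 = 3 − 2 = 1, and the invariant factors of ∂_1 are all 1, so H_0 = Z.
  H_1: rank ker ∂_1 − rank ∂_2 = (3 − 2) − 0 = 1, and there is no ∂_2, so H_1 = Z.

H_0 ≅ Z,  H_1 ≅ Z.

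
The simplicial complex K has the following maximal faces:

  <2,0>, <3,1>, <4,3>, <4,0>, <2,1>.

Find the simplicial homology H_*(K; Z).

H_0 ≅ Z,  H_1 ≅ Z.

Fix the vertex order 0 < 1 < 2 < 3 < 4 and write every simplex with vertices in increasing order. Then dim K = 1 and the simplices of K are:

  0-simplices (5): [0], [1], [2], [3], [4]
  1-simplices (5): [0,2], [0,4], [1,2], [1,3], [3,4]

Hence C_0 ≅ Z^5, C_1 ≅ Z^5.

∂_1: C_1 → C_0 maps an edge to its endpoints' difference, ∂[p,q] = q − p. For instance
  ∂[0,2] = [2] − [0].
This gives a 5×5 integer matrix of rank 4; reducing to Smith normal form yields diagonal entries (1,1,1,1).

Now H_k = ker ∂_k / im ∂_{k+1}, so:

  H_0: rank C_0 − rank ∂_1 = 5 − 4 = 1, and the invariant factors of ∂_1 are all 1, so H_0 = Z.
  H_1: rank ker ∂_1 − rank ∂_2 = (5 − 4) − 0 = 1, and there is no ∂_2, so H_1 = Z.

(K is a triangulation of the circle S^1.)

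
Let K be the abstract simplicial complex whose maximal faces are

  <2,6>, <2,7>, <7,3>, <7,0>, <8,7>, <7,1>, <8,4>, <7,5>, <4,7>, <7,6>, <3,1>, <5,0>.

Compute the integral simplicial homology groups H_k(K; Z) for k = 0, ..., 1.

Order the vertices as 0 < 1 < 2 < 3 < 4 < 5 < 6 < 7 < 8. Listing each simplex with vertices in this order, K has dimension 1 with simplices:

  0-simplices (9): [0], [1], [2], [3], [4], [5], [6], [7], [8]
  1-simplices (12): [0,5], [0,7], [1,3], [1,7], [2,6], [2,7], [3,7], [4,7], [4,8], [5,7], [6,7], [7,8]

giving chain groups C_0 ≅ Z^9, C_1 ≅ Z^12.

The boundary map ∂_1: C_1 → C_0 sends each edge [p,q] (with p < q) to q − p. For instance
  ∂[6,7] = [7] − [6].
The resulting 9×12 matrix has rank 8, and its Smith normal form has invariant factors (1,1,1,1,1,1,1,1).

Computing H_k = (kernel of ∂_k) / (image of ∂_{k+1}):

  H_0: rank C_0 − rank ∂_1 = 9 − 8 = 1, and the invariant factors of ∂_1 are all 1, so H_0 = Z.
  H_1: rank ker ∂_1 − rank ∂_2 = (12 − 8) − 0 = 4, and there is no ∂_2, so H_1 = Z^4.

As a check, the Euler characteristic is 9 − 12 = -3, which agrees with 1 − 4 = -3.

H_0 ≅ Z,  H_1 ≅ Z^4.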